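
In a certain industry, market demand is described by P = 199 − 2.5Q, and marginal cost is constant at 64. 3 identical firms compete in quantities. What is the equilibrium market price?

P = 97.75

With 3 symmetric Cournot firms, each firm's FOC gives 199 − 10q = 64, so q = 13.5, Q = 3·13.5 = 40.5, and P = 97.75.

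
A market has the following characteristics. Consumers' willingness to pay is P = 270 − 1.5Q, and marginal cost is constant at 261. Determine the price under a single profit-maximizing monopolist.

P = 265.5

A monopolist chooses Q where MR = MC. MR = 270 − 3Q; setting this equal to 261 gives Q = 3 and P = 265.5.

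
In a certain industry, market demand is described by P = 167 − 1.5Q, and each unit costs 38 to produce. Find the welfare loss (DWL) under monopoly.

DWL = 1386.75

Competitive firms price at marginal cost: P = 38, giving Q = 86.
Monopoly sets MR = MC: 167 − 3Q = 38 ⇒ Q = 43, P = 167 − 1.5·43 = 102.5.
DWL is the triangle between Q = 43 and Q = 86: ½·(86 − 43)·(102.5 − 38) = 1386.75.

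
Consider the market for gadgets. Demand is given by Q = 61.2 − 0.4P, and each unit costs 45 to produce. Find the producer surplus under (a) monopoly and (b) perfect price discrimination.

Monopoly: PS = 1166.4; Perfect PD: PS = 2332.8

Inverting demand: P = 153 − 2.5Q.
The monopolist equates marginal revenue to marginal cost: 153 − 5Q = 45, so Q = 21.6. From demand, P = 99.
PS = (99 − 45)·21.6 = 1166.4.
Under first-degree price discrimination the firm charges each unit its demand price and produces up to where P = MC, i.e. Q = 43.2. Consumer surplus is zero; producer surplus equals total surplus.
PS = ½·(153 − 45)·43.2 = 2332.8.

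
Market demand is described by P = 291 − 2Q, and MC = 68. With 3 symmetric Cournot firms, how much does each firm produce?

In a 3-firm Cournot equilibrium, symmetry and the first-order condition give q = (291 − 68)/(8) = 27.875. So Q = 83.625 and P = 123.75.

q_i = 27.875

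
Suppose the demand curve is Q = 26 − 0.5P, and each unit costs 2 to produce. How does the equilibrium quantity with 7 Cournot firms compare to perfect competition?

Cournot: Q = 21.875; Competition: Q = 25

Inverting demand: P = 52 − 2Q.
Cournot with 7 identical firms: the symmetric best-response condition is 52 − 16q = 2. Each firm produces q = 3.125, total output Q = 21.875, price P = 8.25.
Competitive firms price at marginal cost: P = 2, giving Q = 25.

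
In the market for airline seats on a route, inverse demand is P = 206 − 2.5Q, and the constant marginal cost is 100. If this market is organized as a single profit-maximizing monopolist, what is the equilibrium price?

Monopoly sets MR = MC: 206 − 5Q = 100 ⇒ Q = 21.2, P = 206 − 2.5·21.2 = 153.

P = 153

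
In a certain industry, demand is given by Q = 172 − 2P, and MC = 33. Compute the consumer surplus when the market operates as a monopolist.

Inverting demand: P = 86 − 0.5Q.
Monopoly sets MR = MC: 86 − Q = 33 ⇒ Q = 53, P = 86 − 0.5·53 = 59.5.
CS = ½·(86 − 59.5)·53 = 702.25.

CS = 702.25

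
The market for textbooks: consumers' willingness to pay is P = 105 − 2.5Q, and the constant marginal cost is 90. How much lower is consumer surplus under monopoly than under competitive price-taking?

Perfect competition: P = MC = 90, so 105 − 2.5Q = 90 and Q = 6.
CS = ½·(105 − 90)·6 = 45.
The monopolist equates marginal revenue to marginal cost: 105 − 5Q = 90, so Q = 3. From demand, P = 97.5.
CS = ½·(105 − 97.5)·3 = 11.25.
Change in consumer surplus: 11.25 − 45 = −33.75.

Consumer surplus falls by 33.75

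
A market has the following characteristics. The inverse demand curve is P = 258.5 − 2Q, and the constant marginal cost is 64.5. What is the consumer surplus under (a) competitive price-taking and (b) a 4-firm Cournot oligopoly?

Competitive firms price at marginal cost: P = 64.5, giving Q = 97.
CS = ½·(258.5 − 64.5)·97 = 9409.
With 4 symmetric Cournot firms, each firm's FOC gives 258.5 − 10q = 64.5, so q = 19.4, Q = 4·19.4 = 77.6, and P = 103.3.
CS = ½·(258.5 − 103.3)·77.6 = 6021.76.

Competition: CS = 9409; Cournot: CS = 6021.76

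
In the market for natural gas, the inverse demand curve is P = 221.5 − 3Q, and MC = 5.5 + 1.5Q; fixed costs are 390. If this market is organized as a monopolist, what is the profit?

Monopoly sets MR = MC: 221.5 − 6Q = 5.5 + 1.5Q ⇒ Q = 28.8, P = 221.5 − 3·28.8 = 135.1.
Profit = 135.1·28.8 − (5.5·28.8 + ½·1.5·28.8²) − 390 = 2720.4.

Profit = 2720.4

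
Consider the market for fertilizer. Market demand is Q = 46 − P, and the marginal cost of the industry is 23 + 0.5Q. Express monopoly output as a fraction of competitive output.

Q_m/Q_c = 0.6

Inverting demand: P = 46 − Q.
Monopoly sets MR = MC: 46 − 2Q = 23 + 0.5Q ⇒ Q = 9.2, P = 46 − 9.2 = 36.8.
Under competition P = MC: 46 − Q = 23 + 0.5Q ⇒ Q = 46/3, P = 92/3.
Ratio Q_m/Q_c = 9.2/(46/3) = 0.6.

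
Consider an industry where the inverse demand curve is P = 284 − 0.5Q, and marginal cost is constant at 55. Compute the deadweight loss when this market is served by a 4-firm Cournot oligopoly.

Under competition P = MC = 55, so Q = (284 − 55)/0.5 = 458.
In a 4-firm Cournot equilibrium, symmetry and the first-order condition give q = (284 − 55)/(2.5) = 91.6. So Q = 366.4 and P = 100.8.
DWL is the triangle between Q = 366.4 and Q = 458: ½·(458 − 366.4)·(100.8 − 55) = 2097.64.

DWL = 2097.64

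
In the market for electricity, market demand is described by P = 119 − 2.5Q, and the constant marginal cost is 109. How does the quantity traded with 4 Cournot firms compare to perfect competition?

Cournot: Q = 3.2; Competition: Q = 4

Cournot with 4 identical firms: the symmetric best-response condition is 119 − 12.5q = 109. Each firm produces q = 0.8, total output Q = 3.2, price P = 111.
Perfect competition: P = MC = 109, so 119 − 2.5Q = 109 and Q = 4.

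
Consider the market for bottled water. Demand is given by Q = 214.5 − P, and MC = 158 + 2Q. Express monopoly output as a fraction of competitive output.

Inverting demand: P = 214.5 − Q.
The monopolist equates marginal revenue to marginal cost: 214.5 − 2Q = 158 + 2Q, so Q = 14.125. From demand, P = 200.375.
Under competition P = MC: 214.5 − Q = 158 + 2Q ⇒ Q = 113/6, P = 587/3.
Ratio Q_m/Q_c = 14.125/(113/6) = 0.75.

Q_m/Q_c = 0.75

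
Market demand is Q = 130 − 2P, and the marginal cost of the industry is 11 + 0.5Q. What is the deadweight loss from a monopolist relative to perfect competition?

DWL = 162

Inverting demand: P = 65 − 0.5Q.
Under competition P = MC: 65 − 0.5Q = 11 + 0.5Q ⇒ Q = 54, P = 38.
Monopoly sets MR = MC: 65 − Q = 11 + 0.5Q ⇒ Q = 36, P = 65 − 0.5·36 = 47.
CS = ½·(65 − 38)·54 = 729; PS = (38·54 − 11·54 − ½·0.5·54²) = 729; TS = 1458.
CS = ½·(65 − 47)·36 = 324; PS = (47·36 − 11·36 − ½·0.5·36²) = 972; TS = 1296.
DWL = 1458 − 1296 = 162.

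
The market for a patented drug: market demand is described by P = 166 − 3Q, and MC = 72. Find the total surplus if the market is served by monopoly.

Monopoly sets MR = MC: 166 − 6Q = 72 ⇒ Q = 47/3, P = 166 − 3·47/3 = 119.
CS = ½·(166 − 119)·47/3 = 2209/6; PS = (119 − 72)·47/3 = 2209/3; TS = 1104.5.

TS = 1104.5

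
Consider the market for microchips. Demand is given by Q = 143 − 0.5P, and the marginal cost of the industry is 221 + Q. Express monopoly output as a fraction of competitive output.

Q_m/Q_c = 0.6

Inverting demand: P = 286 − 2Q.
A monopolist chooses Q where MR = MC. MR = 286 − 4Q; setting this equal to 221 + Q gives Q = 13 and P = 260.
Under competition P = MC: 286 − 2Q = 221 + Q ⇒ Q = 65/3, P = 728/3.
Ratio Q_m/Q_c = 13/(65/3) = 0.6.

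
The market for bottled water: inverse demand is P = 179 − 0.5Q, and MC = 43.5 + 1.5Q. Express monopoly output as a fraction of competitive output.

A monopolist chooses Q where MR = MC. MR = 179 − Q; setting this equal to 43.5 + 1.5Q gives Q = 54.2 and P = 151.9.
Under competition P = MC: 179 − 0.5Q = 43.5 + 1.5Q ⇒ Q = 67.75, P = 145.125.
Ratio Q_m/Q_c = 54.2/67.75 = 0.8.

Q_m/Q_c = 0.8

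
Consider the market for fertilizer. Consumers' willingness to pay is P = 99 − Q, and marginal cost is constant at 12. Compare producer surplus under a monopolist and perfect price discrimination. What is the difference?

PS rises by 1892.25

The monopolist equates marginal revenue to marginal cost: 99 − 2Q = 12, so Q = 43.5. From demand, P = 55.5.
PS = (55.5 − 12)·43.5 = 1892.25.
Under first-degree price discrimination the firm charges each unit its demand price and produces up to where P = MC, i.e. Q = 87. Consumer surplus is zero; producer surplus equals total surplus.
PS = ½·(99 − 12)·87 = 3784.5.
Change in producer surplus: 3784.5 − 1892.25 = 1892.25.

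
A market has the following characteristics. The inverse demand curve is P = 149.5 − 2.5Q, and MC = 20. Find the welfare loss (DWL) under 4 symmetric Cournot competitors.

DWL = 134.162

Under competition P = MC = 20, so Q = (149.5 − 20)/2.5 = 51.8.
Cournot with 4 identical firms: the symmetric best-response condition is 149.5 − 12.5q = 20. Each firm produces q = 10.36, total output Q = 41.44, price P = 45.9.
DWL is the triangle between Q = 41.44 and Q = 51.8: ½·(51.8 − 41.44)·(45.9 − 20) = 134.162.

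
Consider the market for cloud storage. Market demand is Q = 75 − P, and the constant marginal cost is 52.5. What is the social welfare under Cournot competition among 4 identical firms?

Inverting demand: P = 75 − Q.
Cournot with 4 identical firms: the symmetric best-response condition is 75 − 5q = 52.5. Each firm produces q = 4.5, total output Q = 18, price P = 57.
CS = ½·(75 − 57)·18 = 162; PS = (57 − 52.5)·18 = 81; TS = 243.

TS = 243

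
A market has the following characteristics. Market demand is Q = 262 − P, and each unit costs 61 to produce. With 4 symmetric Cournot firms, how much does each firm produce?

Inverting demand: P = 262 − Q.
In a 4-firm Cournot equilibrium, symmetry and the first-order condition give q = (262 − 61)/(5) = 40.2. So Q = 160.8 and P = 101.2.

q_i = 40.2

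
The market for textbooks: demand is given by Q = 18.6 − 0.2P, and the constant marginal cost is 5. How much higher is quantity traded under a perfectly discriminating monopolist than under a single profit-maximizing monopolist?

Quantity traded rises by 8.8

Inverting demand: P = 93 − 5Q.
A monopolist chooses Q where MR = MC. MR = 93 − 10Q; setting this equal to 5 gives Q = 8.8 and P = 49.
With perfect price discrimination, output is the efficient level Q = 17.6 (where demand meets MC), but every buyer pays their willingness to pay: CS = 0 and PS = total surplus.
Change in quantity traded: 17.6 − 8.8 = 8.8.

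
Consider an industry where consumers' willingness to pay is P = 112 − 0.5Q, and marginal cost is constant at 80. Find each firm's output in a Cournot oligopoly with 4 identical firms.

q_i = 12.8

With 4 symmetric Cournot firms, each firm's FOC gives 112 − 2.5q = 80, so q = 12.8, Q = 4·12.8 = 51.2, and P = 86.4.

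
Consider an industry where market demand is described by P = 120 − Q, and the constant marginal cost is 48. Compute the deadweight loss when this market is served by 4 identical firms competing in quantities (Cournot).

Competitive firms price at marginal cost: P = 48, giving Q = 72.
With 4 symmetric Cournot firms, each firm's FOC gives 120 − 5q = 48, so q = 14.4, Q = 4·14.4 = 57.6, and P = 62.4.
DWL is the triangle between Q = 57.6 and Q = 72: ½·(72 − 57.6)·(62.4 − 48) = 103.68.

DWL = 103.68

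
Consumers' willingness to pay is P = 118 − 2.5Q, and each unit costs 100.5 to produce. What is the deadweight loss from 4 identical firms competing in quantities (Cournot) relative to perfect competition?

DWL = 2.45

Competitive firms price at marginal cost: P = 100.5, giving Q = 7.
In a 4-firm Cournot equilibrium, symmetry and the first-order condition give q = (118 − 100.5)/(12.5) = 1.4. So Q = 5.6 and P = 104.
DWL is the triangle between Q = 5.6 and Q = 7: ½·(7 − 5.6)·(104 − 100.5) = 2.45.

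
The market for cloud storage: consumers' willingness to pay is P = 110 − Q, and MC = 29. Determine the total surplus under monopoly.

TS = 2460.375

The monopolist equates marginal revenue to marginal cost: 110 − 2Q = 29, so Q = 40.5. From demand, P = 69.5.
CS = ½·(110 − 69.5)·40.5 = 820.125; PS = (69.5 − 29)·40.5 = 1640.25; TS = 2460.375.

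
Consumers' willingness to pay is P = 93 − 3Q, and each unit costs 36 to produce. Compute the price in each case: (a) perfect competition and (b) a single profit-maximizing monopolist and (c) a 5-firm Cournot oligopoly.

Competitive firms price at marginal cost: P = 36, giving Q = 19.
Monopoly sets MR = MC: 93 − 6Q = 36 ⇒ Q = 9.5, P = 93 − 3·9.5 = 64.5.
With 5 symmetric Cournot firms, each firm's FOC gives 93 − 18q = 36, so q = 19/6, Q = 5·19/6 = 95/6, and P = 45.5.

Competition: P = 36; Monopoly: P = 64.5; Cournot: P = 45.5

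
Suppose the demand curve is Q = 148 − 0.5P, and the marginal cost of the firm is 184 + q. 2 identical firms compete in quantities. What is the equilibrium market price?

P = 232

Inverting demand: P = 296 − 2Q.
With 2 symmetric Cournot firms, each firm's FOC gives 296 − 6q = 184 + q, so q = 16, Q = 2·16 = 32, and P = 232.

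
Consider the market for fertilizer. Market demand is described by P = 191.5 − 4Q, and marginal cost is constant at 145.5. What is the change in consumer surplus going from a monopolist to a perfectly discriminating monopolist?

CS falls by 66.125

Monopoly sets MR = MC: 191.5 − 8Q = 145.5 ⇒ Q = 5.75, P = 191.5 − 4·5.75 = 168.5.
CS = ½·(191.5 − 168.5)·5.75 = 66.125.
With perfect price discrimination, output is the efficient level Q = 11.5 (where demand meets MC), but every buyer pays their willingness to pay: CS = 0 and PS = total surplus.
CS = 0.
Change in consumer surplus: 0 − 66.125 = −66.125.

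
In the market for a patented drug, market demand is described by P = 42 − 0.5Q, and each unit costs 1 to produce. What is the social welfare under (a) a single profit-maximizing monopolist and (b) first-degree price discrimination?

Monopoly: TS = 1260.75; Perfect PD: TS = 1681

Monopoly sets MR = MC: 42 − Q = 1 ⇒ Q = 41, P = 42 − 0.5·41 = 21.5.
CS = ½·(42 − 21.5)·41 = 420.25; PS = (21.5 − 1)·41 = 840.5; TS = 1260.75.
A perfectly discriminating monopolist sells every unit with P(Q) ≥ MC(Q), so output equals the competitive quantity Q = 82. Each buyer pays their reservation price, so CS = 0 and the firm captures all surplus.
TS = 1681 (equal to competitive TS).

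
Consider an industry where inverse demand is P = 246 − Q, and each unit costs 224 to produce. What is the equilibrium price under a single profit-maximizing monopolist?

Monopoly sets MR = MC: 246 − 2Q = 224 ⇒ Q = 11, P = 246 − 11 = 235.

P = 235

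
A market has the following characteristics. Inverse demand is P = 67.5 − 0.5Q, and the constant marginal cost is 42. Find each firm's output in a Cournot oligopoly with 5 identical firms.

In a 5-firm Cournot equilibrium, symmetry and the first-order condition give q = (67.5 − 42)/(3) = 8.5. So Q = 42.5 and P = 46.25.

q_i = 8.5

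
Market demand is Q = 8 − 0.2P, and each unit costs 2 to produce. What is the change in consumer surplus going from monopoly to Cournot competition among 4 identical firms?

Inverting demand: P = 40 − 5Q.
A monopolist chooses Q where MR = MC. MR = 40 − 10Q; setting this equal to 2 gives Q = 3.8 and P = 21.
CS = ½·(40 − 21)·3.8 = 36.1.
With 4 symmetric Cournot firms, each firm's FOC gives 40 − 25q = 2, so q = 1.52, Q = 4·1.52 = 6.08, and P = 9.6.
CS = ½·(40 − 9.6)·6.08 = 92.416.
Change in consumer surplus: 92.416 − 36.1 = 56.316.

CS rises by 56.316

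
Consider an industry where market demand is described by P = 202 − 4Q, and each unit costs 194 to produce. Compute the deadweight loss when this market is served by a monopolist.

Under competition P = MC = 194, so Q = (202 − 194)/4 = 2.
The monopolist equates marginal revenue to marginal cost: 202 − 8Q = 194, so Q = 1. From demand, P = 198.
DWL is the triangle between Q = 1 and Q = 2: ½·(2 − 1)·(198 − 194) = 2.

DWL = 2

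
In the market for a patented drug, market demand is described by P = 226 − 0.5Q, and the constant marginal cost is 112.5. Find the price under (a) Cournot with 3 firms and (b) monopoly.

In a 3-firm Cournot equilibrium, symmetry and the first-order condition give q = (226 − 112.5)/(2) = 56.75. So Q = 170.25 and P = 140.875.
The monopolist equates marginal revenue to marginal cost: 226 − Q = 112.5, so Q = 113.5. From demand, P = 169.25.

Cournot: P = 140.875; Monopoly: P = 169.25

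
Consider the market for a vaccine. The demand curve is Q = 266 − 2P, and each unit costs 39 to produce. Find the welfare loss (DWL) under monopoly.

DWL = 2209

Inverting demand: P = 133 − 0.5Q.
Under competition P = MC = 39, so Q = (133 − 39)/0.5 = 188.
The monopolist equates marginal revenue to marginal cost: 133 − Q = 39, so Q = 94. From demand, P = 86.
DWL is the triangle between Q = 94 and Q = 188: ½·(188 − 94)·(86 − 39) = 2209.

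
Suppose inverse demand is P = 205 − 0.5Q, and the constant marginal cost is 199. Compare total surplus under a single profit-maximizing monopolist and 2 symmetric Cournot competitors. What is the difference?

TS rises by 5

A monopolist chooses Q where MR = MC. MR = 205 − Q; setting this equal to 199 gives Q = 6 and P = 202.
CS = ½·(205 − 202)·6 = 9; PS = (202 − 199)·6 = 18; TS = 27.
With 2 symmetric Cournot firms, each firm's FOC gives 205 − 1.5q = 199, so q = 4, Q = 2·4 = 8, and P = 201.
CS = ½·(205 − 201)·8 = 16; PS = (201 − 199)·8 = 16; TS = 32.
Change in total surplus: 32 − 27 = 5.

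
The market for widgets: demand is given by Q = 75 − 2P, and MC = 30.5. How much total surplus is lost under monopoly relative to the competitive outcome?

DWL = 12.25

Inverting demand: P = 37.5 − 0.5Q.
Perfect competition: P = MC = 30.5, so 37.5 − 0.5Q = 30.5 and Q = 14.
Monopoly sets MR = MC: 37.5 − Q = 30.5 ⇒ Q = 7, P = 37.5 − 0.5·7 = 34.
DWL is the triangle between Q = 7 and Q = 14: ½·(14 − 7)·(34 − 30.5) = 12.25.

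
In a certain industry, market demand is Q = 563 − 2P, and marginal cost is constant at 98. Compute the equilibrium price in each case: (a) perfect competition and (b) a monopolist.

Inverting demand: P = 281.5 − 0.5Q.
Perfect competition: P = MC = 98, so 281.5 − 0.5Q = 98 and Q = 367.
The monopolist equates marginal revenue to marginal cost: 281.5 − Q = 98, so Q = 183.5. From demand, P = 189.75.

Competition: P = 98; Monopoly: P = 189.75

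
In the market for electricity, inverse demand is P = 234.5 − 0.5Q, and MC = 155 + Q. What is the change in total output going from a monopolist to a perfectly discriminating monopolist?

Monopoly sets MR = MC: 234.5 − Q = 155 + Q ⇒ Q = 39.75, P = 234.5 − 0.5·39.75 = 214.625.
With perfect price discrimination, output is the efficient level Q = 53 (where demand meets MC), but every buyer pays their willingness to pay: CS = 0 and PS = total surplus.
Change in total output: 53 − 39.75 = 13.25.

Total output rises by 13.25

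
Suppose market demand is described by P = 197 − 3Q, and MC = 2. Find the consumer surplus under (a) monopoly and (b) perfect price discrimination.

Monopoly sets MR = MC: 197 − 6Q = 2 ⇒ Q = 32.5, P = 197 − 3·32.5 = 99.5.
CS = ½·(197 − 99.5)·32.5 = 1584.375.
Under first-degree price discrimination the firm charges each unit its demand price and produces up to where P = MC, i.e. Q = 65. Consumer surplus is zero; producer surplus equals total surplus.
CS = 0.

Monopoly: CS = 1584.375; Perfect PD: CS = 0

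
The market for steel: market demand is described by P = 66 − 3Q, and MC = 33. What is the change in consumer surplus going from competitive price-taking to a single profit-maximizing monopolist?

Under competition P = MC = 33, so Q = (66 − 33)/3 = 11.
CS = ½·(66 − 33)·11 = 181.5.
Monopoly sets MR = MC: 66 − 6Q = 33 ⇒ Q = 5.5, P = 66 − 3·5.5 = 49.5.
CS = ½·(66 − 49.5)·5.5 = 45.375.
Change in consumer surplus: 45.375 − 181.5 = −136.125.

CS falls by 136.125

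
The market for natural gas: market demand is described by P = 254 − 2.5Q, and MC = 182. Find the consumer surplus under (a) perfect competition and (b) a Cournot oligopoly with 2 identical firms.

Perfect competition: P = MC = 182, so 254 − 2.5Q = 182 and Q = 28.8.
CS = ½·(254 − 182)·28.8 = 1036.8.
In a 2-firm Cournot equilibrium, symmetry and the first-order condition give q = (254 − 182)/(7.5) = 9.6. So Q = 19.2 and P = 206.
CS = ½·(254 − 206)·19.2 = 460.8.

Competition: CS = 1036.8; Cournot: CS = 460.8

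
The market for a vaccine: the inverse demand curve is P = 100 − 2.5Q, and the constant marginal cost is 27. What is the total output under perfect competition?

Perfect competition: P = MC = 27, so 100 − 2.5Q = 27 and Q = 29.2.

Q = 29.2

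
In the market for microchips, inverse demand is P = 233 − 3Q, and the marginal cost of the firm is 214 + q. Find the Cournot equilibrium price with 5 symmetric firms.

Cournot with 5 identical firms: the symmetric best-response condition is 233 − 18q = 214 + q. Each firm produces q = 1, total output Q = 5, price P = 218.

P = 218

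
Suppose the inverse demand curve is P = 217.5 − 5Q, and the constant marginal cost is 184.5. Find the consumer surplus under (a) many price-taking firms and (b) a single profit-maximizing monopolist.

Under competition P = MC = 184.5, so Q = (217.5 − 184.5)/5 = 6.6.
CS = ½·(217.5 − 184.5)·6.6 = 108.9.
A monopolist chooses Q where MR = MC. MR = 217.5 − 10Q; setting this equal to 184.5 gives Q = 3.3 and P = 201.
CS = ½·(217.5 − 201)·3.3 = 27.225.

Competition: CS = 108.9; Monopoly: CS = 27.225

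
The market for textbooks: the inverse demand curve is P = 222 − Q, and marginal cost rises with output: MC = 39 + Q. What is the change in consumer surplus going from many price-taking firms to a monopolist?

Competitive equilibrium sets price equal to marginal cost: 222 − Q = 39 + Q, so Q = 91.5 and P = 130.5.
CS = ½·(222 − 130.5)·91.5 = 4186.125.
The monopolist equates marginal revenue to marginal cost: 222 − 2Q = 39 + Q, so Q = 61. From demand, P = 161.
CS = ½·(222 − 161)·61 = 1860.5.
Change in consumer surplus: 1860.5 − 4186.125 = −2325.625.

Consumer surplus falls by 2325.625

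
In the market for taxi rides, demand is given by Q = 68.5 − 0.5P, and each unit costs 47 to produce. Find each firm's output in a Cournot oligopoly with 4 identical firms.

Inverting demand: P = 137 − 2Q.
Cournot with 4 identical firms: the symmetric best-response condition is 137 − 10q = 47. Each firm produces q = 9, total output Q = 36, price P = 65.

q_i = 9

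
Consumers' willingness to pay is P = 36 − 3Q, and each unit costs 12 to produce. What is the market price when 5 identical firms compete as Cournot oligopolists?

With 5 symmetric Cournot firms, each firm's FOC gives 36 − 18q = 12, so q = 4/3, Q = 5·4/3 = 20/3, and P = 16.

P = 16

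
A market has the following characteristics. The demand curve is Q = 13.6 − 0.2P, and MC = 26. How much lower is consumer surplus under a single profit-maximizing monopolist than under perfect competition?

CS falls by 132.3

Inverting demand: P = 68 − 5Q.
Under competition P = MC = 26, so Q = (68 − 26)/5 = 8.4.
CS = ½·(68 − 26)·8.4 = 176.4.
A monopolist chooses Q where MR = MC. MR = 68 − 10Q; setting this equal to 26 gives Q = 4.2 and P = 47.
CS = ½·(68 − 47)·4.2 = 44.1.
Change in consumer surplus: 44.1 − 176.4 = −132.3.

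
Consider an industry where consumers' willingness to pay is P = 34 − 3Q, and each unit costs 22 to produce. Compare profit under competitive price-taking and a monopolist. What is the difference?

Under competition P = MC = 22, so Q = (34 − 22)/3 = 4.
Profit = (22 − 22)·4 = 0.
The monopolist equates marginal revenue to marginal cost: 34 − 6Q = 22, so Q = 2. From demand, P = 28.
Profit = (28 − 22)·2 = 12.
Change in profit: 12 − 0 = 12.

Profit rises by 12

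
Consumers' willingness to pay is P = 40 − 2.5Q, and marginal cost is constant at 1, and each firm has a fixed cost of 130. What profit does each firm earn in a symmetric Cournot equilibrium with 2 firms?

π_i = −62.4

In a 2-firm Cournot equilibrium, symmetry and the first-order condition give q = (40 − 1)/(7.5) = 5.2. So Q = 10.4 and P = 14.
Each firm's profit = (14 − 1)·5.2 − 130 = −62.4.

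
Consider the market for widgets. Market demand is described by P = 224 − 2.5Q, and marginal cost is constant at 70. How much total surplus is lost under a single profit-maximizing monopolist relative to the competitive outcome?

DWL = 1185.8

Under competition P = MC = 70, so Q = (224 − 70)/2.5 = 61.6.
A monopolist chooses Q where MR = MC. MR = 224 − 5Q; setting this equal to 70 gives Q = 30.8 and P = 147.
DWL is the triangle between Q = 30.8 and Q = 61.6: ½·(61.6 − 30.8)·(147 − 70) = 1185.8.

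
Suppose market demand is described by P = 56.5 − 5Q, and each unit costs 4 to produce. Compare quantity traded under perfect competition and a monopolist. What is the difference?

Q falls by 5.25

Perfect competition: P = MC = 4, so 56.5 − 5Q = 4 and Q = 10.5.
The monopolist equates marginal revenue to marginal cost: 56.5 − 10Q = 4, so Q = 5.25. From demand, P = 30.25.
Change in quantity traded: 5.25 − 10.5 = −5.25.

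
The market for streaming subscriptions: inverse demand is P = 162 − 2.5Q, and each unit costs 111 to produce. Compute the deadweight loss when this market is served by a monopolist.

Perfect competition: P = MC = 111, so 162 − 2.5Q = 111 and Q = 20.4.
A monopolist chooses Q where MR = MC. MR = 162 − 5Q; setting this equal to 111 gives Q = 10.2 and P = 136.5.
DWL is the triangle between Q = 10.2 and Q = 20.4: ½·(20.4 − 10.2)·(136.5 − 111) = 130.05.

DWL = 130.05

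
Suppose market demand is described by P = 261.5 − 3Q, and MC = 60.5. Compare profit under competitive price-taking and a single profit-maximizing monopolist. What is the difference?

Under competition P = MC = 60.5, so Q = (261.5 − 60.5)/3 = 67.
Profit = (60.5 − 60.5)·67 = 0.
Monopoly sets MR = MC: 261.5 − 6Q = 60.5 ⇒ Q = 33.5, P = 261.5 − 3·33.5 = 161.
Profit = (161 − 60.5)·33.5 = 3366.75.
Change in profit: 3366.75 − 0 = 3366.75.

π rises by 3366.75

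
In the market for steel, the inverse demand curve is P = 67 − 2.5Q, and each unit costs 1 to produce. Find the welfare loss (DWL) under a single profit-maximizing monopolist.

DWL = 217.8

Under competition P = MC = 1, so Q = (67 − 1)/2.5 = 26.4.
Monopoly sets MR = MC: 67 − 5Q = 1 ⇒ Q = 13.2, P = 67 − 2.5·13.2 = 34.
DWL is the triangle between Q = 13.2 and Q = 26.4: ½·(26.4 − 13.2)·(34 − 1) = 217.8.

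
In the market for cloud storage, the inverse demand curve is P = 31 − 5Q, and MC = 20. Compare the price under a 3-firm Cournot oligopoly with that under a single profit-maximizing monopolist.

Cournot: P = 22.75; Monopoly: P = 25.5

In a 3-firm Cournot equilibrium, symmetry and the first-order condition give q = (31 − 20)/(20) = 0.55. So Q = 1.65 and P = 22.75.
Monopoly sets MR = MC: 31 − 10Q = 20 ⇒ Q = 1.1, P = 31 − 5·1.1 = 25.5.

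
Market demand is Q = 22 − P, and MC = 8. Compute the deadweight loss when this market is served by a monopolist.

DWL = 24.5

Inverting demand: P = 22 − Q.
Competitive firms price at marginal cost: P = 8, giving Q = 14.
The monopolist equates marginal revenue to marginal cost: 22 − 2Q = 8, so Q = 7. From demand, P = 15.
DWL is the triangle between Q = 7 and Q = 14: ½·(14 − 7)·(15 − 8) = 24.5.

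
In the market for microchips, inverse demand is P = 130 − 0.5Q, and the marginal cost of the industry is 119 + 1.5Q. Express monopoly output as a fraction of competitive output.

Q_m/Q_c = 0.8

A monopolist chooses Q where MR = MC. MR = 130 − Q; setting this equal to 119 + 1.5Q gives Q = 4.4 and P = 127.8.
Under competition P = MC: 130 − 0.5Q = 119 + 1.5Q ⇒ Q = 5.5, P = 127.25.
Ratio Q_m/Q_c = 4.4/5.5 = 0.8.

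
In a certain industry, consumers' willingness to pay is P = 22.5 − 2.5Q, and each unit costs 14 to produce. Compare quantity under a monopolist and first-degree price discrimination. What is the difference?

The monopolist equates marginal revenue to marginal cost: 22.5 − 5Q = 14, so Q = 1.7. From demand, P = 18.25.
A perfectly discriminating monopolist sells every unit with P(Q) ≥ MC(Q), so output equals the competitive quantity Q = 3.4. Each buyer pays their reservation price, so CS = 0 and the firm captures all surplus.
Change in quantity: 3.4 − 1.7 = 1.7.

Quantity rises by 1.7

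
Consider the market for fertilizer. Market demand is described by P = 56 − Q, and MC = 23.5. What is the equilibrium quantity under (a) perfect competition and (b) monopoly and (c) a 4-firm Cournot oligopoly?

Competition: Q = 32.5; Monopoly: Q = 16.25; Cournot: Q = 26

Perfect competition: P = MC = 23.5, so 56 − Q = 23.5 and Q = 32.5.
The monopolist equates marginal revenue to marginal cost: 56 − 2Q = 23.5, so Q = 16.25. From demand, P = 39.75.
In a 4-firm Cournot equilibrium, symmetry and the first-order condition give q = (56 − 23.5)/(5) = 6.5. So Q = 26 and P = 30.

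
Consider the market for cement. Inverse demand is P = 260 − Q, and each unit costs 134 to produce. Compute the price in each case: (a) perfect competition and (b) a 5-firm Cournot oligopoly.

Under competition P = MC = 134, so Q = (260 − 134)/1 = 126.
In a 5-firm Cournot equilibrium, symmetry and the first-order condition give q = (260 − 134)/(6) = 21. So Q = 105 and P = 155.

Competition: P = 134; Cournot: P = 155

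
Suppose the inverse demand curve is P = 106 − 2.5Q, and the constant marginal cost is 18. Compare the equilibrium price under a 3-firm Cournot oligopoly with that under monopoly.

Cournot with 3 identical firms: the symmetric best-response condition is 106 − 10q = 18. Each firm produces q = 8.8, total output Q = 26.4, price P = 40.
The monopolist equates marginal revenue to marginal cost: 106 − 5Q = 18, so Q = 17.6. From demand, P = 62.

Cournot: P = 40; Monopoly: P = 62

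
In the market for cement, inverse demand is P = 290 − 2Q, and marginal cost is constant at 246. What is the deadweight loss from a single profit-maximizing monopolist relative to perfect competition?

DWL = 121

Under competition P = MC = 246, so Q = (290 − 246)/2 = 22.
A monopolist chooses Q where MR = MC. MR = 290 − 4Q; setting this equal to 246 gives Q = 11 and P = 268.
DWL is the triangle between Q = 11 and Q = 22: ½·(22 − 11)·(268 − 246) = 121.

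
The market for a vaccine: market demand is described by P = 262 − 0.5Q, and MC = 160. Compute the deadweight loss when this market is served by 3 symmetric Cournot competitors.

Under competition P = MC = 160, so Q = (262 − 160)/0.5 = 204.
Cournot with 3 identical firms: the symmetric best-response condition is 262 − 2q = 160. Each firm produces q = 51, total output Q = 153, price P = 185.5.
DWL is the triangle between Q = 153 and Q = 204: ½·(204 − 153)·(185.5 − 160) = 650.25.

DWL = 650.25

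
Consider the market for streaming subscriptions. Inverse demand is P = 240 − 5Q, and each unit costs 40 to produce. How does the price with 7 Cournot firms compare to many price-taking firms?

Cournot: P = 65; Competition: P = 40

Cournot with 7 identical firms: the symmetric best-response condition is 240 − 40q = 40. Each firm produces q = 5, total output Q = 35, price P = 65.
Perfect competition: P = MC = 40, so 240 − 5Q = 40 and Q = 40.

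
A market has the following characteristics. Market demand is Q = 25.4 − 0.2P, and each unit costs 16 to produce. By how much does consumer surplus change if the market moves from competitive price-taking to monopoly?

CS falls by 924.075

Inverting demand: P = 127 − 5Q.
Perfect competition: P = MC = 16, so 127 − 5Q = 16 and Q = 22.2.
CS = ½·(127 − 16)·22.2 = 1232.1.
A monopolist chooses Q where MR = MC. MR = 127 − 10Q; setting this equal to 16 gives Q = 11.1 and P = 71.5.
CS = ½·(127 − 71.5)·11.1 = 308.025.
Change in consumer surplus: 308.025 − 1232.1 = −924.075.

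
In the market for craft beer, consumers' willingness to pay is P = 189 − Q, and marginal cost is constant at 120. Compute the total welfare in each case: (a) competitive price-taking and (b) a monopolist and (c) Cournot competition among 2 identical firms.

Competition: TS = 2380.5; Monopoly: TS = 1785.375; Cournot: TS = 2116

Under competition P = MC = 120, so Q = (189 − 120)/1 = 69.
CS = ½·(189 − 120)·69 = 2380.5; PS = (120 − 120)·69 = 0; TS = 2380.5.
The monopolist equates marginal revenue to marginal cost: 189 − 2Q = 120, so Q = 34.5. From demand, P = 154.5.
CS = ½·(189 − 154.5)·34.5 = 595.125; PS = (154.5 − 120)·34.5 = 1190.25; TS = 1785.375.
Cournot with 2 identical firms: the symmetric best-response condition is 189 − 3q = 120. Each firm produces q = 23, total output Q = 46, price P = 143.
CS = ½·(189 − 143)·46 = 1058; PS = (143 − 120)·46 = 1058; TS = 2116.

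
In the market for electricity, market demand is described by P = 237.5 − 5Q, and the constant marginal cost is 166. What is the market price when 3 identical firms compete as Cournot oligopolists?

P = 183.875

Cournot with 3 identical firms: the symmetric best-response condition is 237.5 − 20q = 166. Each firm produces q = 3.575, total output Q = 10.725, price P = 183.875.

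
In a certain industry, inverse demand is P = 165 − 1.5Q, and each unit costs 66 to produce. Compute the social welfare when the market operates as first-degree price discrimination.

TS = 3267

With perfect price discrimination, output is the efficient level Q = 66 (where demand meets MC), but every buyer pays their willingness to pay: CS = 0 and PS = total surplus.
TS = 3267 (equal to competitive TS).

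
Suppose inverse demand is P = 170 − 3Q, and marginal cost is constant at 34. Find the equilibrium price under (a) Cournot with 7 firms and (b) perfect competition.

With 7 symmetric Cournot firms, each firm's FOC gives 170 − 24q = 34, so q = 17/3, Q = 7·17/3 = 119/3, and P = 51.
Perfect competition: P = MC = 34, so 170 − 3Q = 34 and Q = 136/3.

Cournot: P = 51; Competition: P = 34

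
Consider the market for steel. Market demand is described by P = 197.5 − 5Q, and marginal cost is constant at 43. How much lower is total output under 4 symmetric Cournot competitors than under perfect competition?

Competitive firms price at marginal cost: P = 43, giving Q = 30.9.
With 4 symmetric Cournot firms, each firm's FOC gives 197.5 − 25q = 43, so q = 6.18, Q = 4·6.18 = 24.72, and P = 73.9.
Change in total output: 24.72 − 30.9 = −6.18.

Q falls by 6.18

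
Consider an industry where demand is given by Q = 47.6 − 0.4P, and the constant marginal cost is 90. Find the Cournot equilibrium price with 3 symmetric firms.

P = 97.25

Inverting demand: P = 119 − 2.5Q.
In a 3-firm Cournot equilibrium, symmetry and the first-order condition give q = (119 − 90)/(10) = 2.9. So Q = 8.7 and P = 97.25.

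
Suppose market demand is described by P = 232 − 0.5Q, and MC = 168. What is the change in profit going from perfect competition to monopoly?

Under competition P = MC = 168, so Q = (232 − 168)/0.5 = 128.
Profit = (168 − 168)·128 = 0.
A monopolist chooses Q where MR = MC. MR = 232 − Q; setting this equal to 168 gives Q = 64 and P = 200.
Profit = (200 − 168)·64 = 2048.
Change in profit: 2048 − 0 = 2048.

Profit rises by 2048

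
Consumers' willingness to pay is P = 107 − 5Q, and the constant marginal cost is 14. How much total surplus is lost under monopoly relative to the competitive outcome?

Perfect competition: P = MC = 14, so 107 − 5Q = 14 and Q = 18.6.
The monopolist equates marginal revenue to marginal cost: 107 − 10Q = 14, so Q = 9.3. From demand, P = 60.5.
DWL is the triangle between Q = 9.3 and Q = 18.6: ½·(18.6 − 9.3)·(60.5 − 14) = 216.225.

DWL = 216.225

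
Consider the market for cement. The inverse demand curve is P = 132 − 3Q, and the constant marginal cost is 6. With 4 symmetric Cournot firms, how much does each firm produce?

Cournot with 4 identical firms: the symmetric best-response condition is 132 − 15q = 6. Each firm produces q = 8.4, total output Q = 33.6, price P = 31.2.

q_i = 8.4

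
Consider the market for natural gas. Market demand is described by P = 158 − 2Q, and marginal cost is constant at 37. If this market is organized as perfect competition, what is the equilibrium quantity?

Competitive firms price at marginal cost: P = 37, giving Q = 60.5.

Q = 60.5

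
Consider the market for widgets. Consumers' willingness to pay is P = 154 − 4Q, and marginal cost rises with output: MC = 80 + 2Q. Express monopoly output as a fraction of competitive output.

Monopoly sets MR = MC: 154 − 8Q = 80 + 2Q ⇒ Q = 7.4, P = 154 − 4·7.4 = 124.4.
Competitive equilibrium sets price equal to marginal cost: 154 − 4Q = 80 + 2Q, so Q = 37/3 and P = 314/3.
Ratio Q_m/Q_c = 7.4/(37/3) = 0.6.

Q_m/Q_c = 0.6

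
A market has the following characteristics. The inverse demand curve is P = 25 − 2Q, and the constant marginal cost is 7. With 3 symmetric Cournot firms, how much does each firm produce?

q_i = 2.25

Cournot with 3 identical firms: the symmetric best-response condition is 25 − 8q = 7. Each firm produces q = 2.25, total output Q = 6.75, price P = 11.5.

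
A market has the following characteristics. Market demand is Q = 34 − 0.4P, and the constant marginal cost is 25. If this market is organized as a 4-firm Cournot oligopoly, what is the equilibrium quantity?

Q = 19.2

Inverting demand: P = 85 − 2.5Q.
Cournot with 4 identical firms: the symmetric best-response condition is 85 − 12.5q = 25. Each firm produces q = 4.8, total output Q = 19.2, price P = 37.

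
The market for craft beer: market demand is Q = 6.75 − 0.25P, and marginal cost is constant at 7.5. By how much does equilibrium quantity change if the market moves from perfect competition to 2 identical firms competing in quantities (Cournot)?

Q falls by 1.625

Inverting demand: P = 27 − 4Q.
Under competition P = MC = 7.5, so Q = (27 − 7.5)/4 = 4.875.
With 2 symmetric Cournot firms, each firm's FOC gives 27 − 12q = 7.5, so q = 1.625, Q = 2·1.625 = 3.25, and P = 14.
Change in equilibrium quantity: 3.25 − 4.875 = −1.625.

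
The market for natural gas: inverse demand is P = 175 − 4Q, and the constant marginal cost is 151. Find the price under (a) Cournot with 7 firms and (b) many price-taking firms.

With 7 symmetric Cournot firms, each firm's FOC gives 175 − 32q = 151, so q = 0.75, Q = 7·0.75 = 5.25, and P = 154.
Competitive firms price at marginal cost: P = 151, giving Q = 6.

Cournot: P = 154; Competition: P = 151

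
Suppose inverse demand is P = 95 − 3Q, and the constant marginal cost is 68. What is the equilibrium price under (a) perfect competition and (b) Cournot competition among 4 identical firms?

Competition: P = 68; Cournot: P = 73.4

Under competition P = MC = 68, so Q = (95 − 68)/3 = 9.
In a 4-firm Cournot equilibrium, symmetry and the first-order condition give q = (95 − 68)/(15) = 1.8. So Q = 7.2 and P = 73.4.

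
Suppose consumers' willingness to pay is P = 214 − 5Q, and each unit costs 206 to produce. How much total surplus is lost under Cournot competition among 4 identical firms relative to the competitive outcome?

DWL = 0.256

Perfect competition: P = MC = 206, so 214 − 5Q = 206 and Q = 1.6.
In a 4-firm Cournot equilibrium, symmetry and the first-order condition give q = (214 − 206)/(25) = 0.32. So Q = 1.28 and P = 207.6.
DWL is the triangle between Q = 1.28 and Q = 1.6: ½·(1.6 − 1.28)·(207.6 − 206) = 0.256.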